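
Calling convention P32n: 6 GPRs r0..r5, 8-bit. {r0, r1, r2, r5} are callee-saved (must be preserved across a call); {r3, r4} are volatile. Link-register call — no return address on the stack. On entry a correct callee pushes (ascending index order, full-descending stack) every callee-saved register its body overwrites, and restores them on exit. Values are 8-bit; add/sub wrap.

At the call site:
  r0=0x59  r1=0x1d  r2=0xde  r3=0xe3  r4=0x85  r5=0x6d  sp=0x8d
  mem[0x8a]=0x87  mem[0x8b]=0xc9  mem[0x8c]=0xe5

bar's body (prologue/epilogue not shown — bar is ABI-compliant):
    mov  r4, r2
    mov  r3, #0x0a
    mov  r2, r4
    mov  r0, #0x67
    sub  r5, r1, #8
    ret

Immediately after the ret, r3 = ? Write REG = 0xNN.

prologue: push r0 → mem[0x8c]=0x59, sp=0x8c
prologue: push r2 → mem[0x8b]=0xde, sp=0x8b
prologue: push r5 → mem[0x8a]=0x6d, sp=0x8a
body[0] mov  r4, r2 → r4=0xde
body[1] mov  r3, #0x0a → r3=0x0a
body[2] mov  r2, r4 → r2=0xde
body[3] mov  r0, #0x67 → r0=0x67
body[4] sub  r5, r1, #8 → r5=0x15
epilogue: pop r5=0x6d, sp=0x8b
epilogue: pop r2=0xde, sp=0x8c
epilogue: pop r0=0x59, sp=0x8d
r3 is caller-saved → body value

REG = 0x0a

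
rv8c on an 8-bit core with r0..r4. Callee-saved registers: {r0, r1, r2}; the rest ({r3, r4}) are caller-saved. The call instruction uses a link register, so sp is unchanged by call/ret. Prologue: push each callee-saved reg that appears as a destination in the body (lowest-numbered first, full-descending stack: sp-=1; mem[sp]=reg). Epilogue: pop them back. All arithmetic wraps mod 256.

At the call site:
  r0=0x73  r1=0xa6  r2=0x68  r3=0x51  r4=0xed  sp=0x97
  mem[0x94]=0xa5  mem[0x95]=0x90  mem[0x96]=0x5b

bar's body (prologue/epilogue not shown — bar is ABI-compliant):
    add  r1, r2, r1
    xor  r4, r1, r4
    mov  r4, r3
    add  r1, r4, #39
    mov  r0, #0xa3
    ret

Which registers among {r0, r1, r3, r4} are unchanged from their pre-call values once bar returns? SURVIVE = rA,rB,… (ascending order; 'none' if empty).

prologue: push r0 -> mem[0x96]=0x73, sp=0x96
prologue: push r1 -> mem[0x95]=0xa6, sp=0x95
body[0] add  r1, r2, r1 -> r1=0x0e
body[1] xor  r4, r1, r4 -> r4=0xe3
body[2] mov  r4, r3 -> r4=0x51
body[3] add  r1, r4, #39 -> r1=0x78
body[4] mov  r0, #0xa3 -> r0=0xa3
epilogue: pop r1=0xa6, sp=0x96
epilogue: pop r0=0x73, sp=0x97
r0: callee-saved, written=True
r1: callee-saved, written=True
r3: caller-saved, written=False
r4: caller-saved, written=True

SURVIVE = r0,r1,r3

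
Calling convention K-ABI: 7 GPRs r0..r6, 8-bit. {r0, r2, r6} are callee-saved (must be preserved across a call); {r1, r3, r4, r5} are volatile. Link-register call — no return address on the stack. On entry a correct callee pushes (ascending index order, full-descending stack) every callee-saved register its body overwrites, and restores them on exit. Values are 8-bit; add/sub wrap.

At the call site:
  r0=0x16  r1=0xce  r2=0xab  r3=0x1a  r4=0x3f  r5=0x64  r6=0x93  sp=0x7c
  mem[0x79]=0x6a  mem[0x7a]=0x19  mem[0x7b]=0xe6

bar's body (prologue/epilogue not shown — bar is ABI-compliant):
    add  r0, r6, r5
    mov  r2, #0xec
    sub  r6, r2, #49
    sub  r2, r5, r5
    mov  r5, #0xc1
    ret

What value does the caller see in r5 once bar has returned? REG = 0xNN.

prologue: push r0 -> mem[0x7b]=0x16, sp=0x7b
prologue: push r2 -> mem[0x7a]=0xab, sp=0x7a
prologue: push r6 -> mem[0x79]=0x93, sp=0x79
body[0] add  r0, r6, r5 -> r0=0xf7
body[1] mov  r2, #0xec -> r2=0xec
body[2] sub  r6, r2, #49 -> r6=0xbb
body[3] sub  r2, r5, r5 -> r2=0x00
body[4] mov  r5, #0xc1 -> r5=0xc1
epilogue: pop r6=0x93, sp=0x7a
epilogue: pop r2=0xab, sp=0x7b
epilogue: pop r0=0x16, sp=0x7c
r5 is caller-saved -> body value

REG = 0xc1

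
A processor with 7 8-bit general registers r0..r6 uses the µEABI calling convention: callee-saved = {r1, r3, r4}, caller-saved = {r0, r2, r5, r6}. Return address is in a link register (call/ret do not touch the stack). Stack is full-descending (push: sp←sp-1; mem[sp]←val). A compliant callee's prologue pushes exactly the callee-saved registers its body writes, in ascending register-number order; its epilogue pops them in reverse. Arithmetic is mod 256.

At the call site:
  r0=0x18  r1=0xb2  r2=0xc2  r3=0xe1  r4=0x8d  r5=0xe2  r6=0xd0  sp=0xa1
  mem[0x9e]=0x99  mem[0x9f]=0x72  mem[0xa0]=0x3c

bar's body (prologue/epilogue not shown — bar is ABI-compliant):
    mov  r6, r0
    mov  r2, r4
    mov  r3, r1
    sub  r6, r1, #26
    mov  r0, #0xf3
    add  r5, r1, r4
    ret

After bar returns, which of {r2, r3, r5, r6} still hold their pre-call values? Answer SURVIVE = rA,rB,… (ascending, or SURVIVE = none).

prologue: push r3 -> mem[0xa0]=0xe1, sp=0xa0
body[0] mov  r6, r0 -> r6=0x18
body[1] mov  r2, r4 -> r2=0x8d
body[2] mov  r3, r1 -> r3=0xb2
body[3] sub  r6, r1, #26 -> r6=0x98
body[4] mov  r0, #0xf3 -> r0=0xf3
body[5] add  r5, r1, r4 -> r5=0x3f
epilogue: pop r3=0xe1, sp=0xa1
r2: caller-saved, written=True
r3: callee-saved, written=True
r5: caller-saved, written=True
r6: caller-saved, written=True

SURVIVE = r3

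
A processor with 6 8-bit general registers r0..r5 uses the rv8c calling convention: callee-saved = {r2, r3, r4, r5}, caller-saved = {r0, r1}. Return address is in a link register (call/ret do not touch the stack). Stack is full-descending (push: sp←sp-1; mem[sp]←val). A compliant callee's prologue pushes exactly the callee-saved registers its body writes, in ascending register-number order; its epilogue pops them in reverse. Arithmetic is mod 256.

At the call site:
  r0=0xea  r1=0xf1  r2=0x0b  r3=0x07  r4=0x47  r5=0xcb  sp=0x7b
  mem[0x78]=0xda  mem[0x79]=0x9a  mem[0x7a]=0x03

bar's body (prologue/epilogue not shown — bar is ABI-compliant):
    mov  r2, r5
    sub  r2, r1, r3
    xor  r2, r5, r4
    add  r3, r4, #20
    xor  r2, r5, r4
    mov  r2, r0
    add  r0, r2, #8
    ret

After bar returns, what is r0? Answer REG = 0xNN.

REG = 0xf2

prologue: push r2 → mem[0x7a]=0x0b, sp=0x7a
prologue: push r3 → mem[0x79]=0x07, sp=0x79
body[0] mov  r2, r5 → r2=0xcb
body[1] sub  r2, r1, r3 → r2=0xea
body[2] xor  r2, r5, r4 → r2=0x8c
body[3] add  r3, r4, #20 → r3=0x5b
body[4] xor  r2, r5, r4 → r2=0x8c
body[5] mov  r2, r0 → r2=0xea
body[6] add  r0, r2, #8 → r0=0xf2
epilogue: pop r3=0x07, sp=0x7a
epilogue: pop r2=0x0b, sp=0x7b
r0 is caller-saved → body value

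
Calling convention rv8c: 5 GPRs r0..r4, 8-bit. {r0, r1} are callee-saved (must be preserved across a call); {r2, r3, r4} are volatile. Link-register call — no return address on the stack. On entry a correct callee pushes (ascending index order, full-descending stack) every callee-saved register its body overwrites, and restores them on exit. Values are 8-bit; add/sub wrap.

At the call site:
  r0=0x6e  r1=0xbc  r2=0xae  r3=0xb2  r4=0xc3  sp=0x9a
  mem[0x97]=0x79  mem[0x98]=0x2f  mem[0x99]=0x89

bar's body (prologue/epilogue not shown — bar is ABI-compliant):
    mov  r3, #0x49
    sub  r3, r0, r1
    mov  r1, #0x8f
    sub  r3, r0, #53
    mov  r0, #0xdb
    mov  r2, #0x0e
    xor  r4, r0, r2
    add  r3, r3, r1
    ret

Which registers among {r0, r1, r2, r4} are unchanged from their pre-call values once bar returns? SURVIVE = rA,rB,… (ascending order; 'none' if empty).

prologue: push r0 -> mem[0x99]=0x6e, sp=0x99
prologue: push r1 -> mem[0x98]=0xbc, sp=0x98
body[0] mov  r3, #0x49 -> r3=0x49
body[1] sub  r3, r0, r1 -> r3=0xb2
body[2] mov  r1, #0x8f -> r1=0x8f
body[3] sub  r3, r0, #53 -> r3=0x39
body[4] mov  r0, #0xdb -> r0=0xdb
body[5] mov  r2, #0x0e -> r2=0x0e
body[6] xor  r4, r0, r2 -> r4=0xd5
body[7] add  r3, r3, r1 -> r3=0xc8
epilogue: pop r1=0xbc, sp=0x99
epilogue: pop r0=0x6e, sp=0x9a
r0: callee-saved, written=True
r1: callee-saved, written=True
r2: caller-saved, written=True
r4: caller-saved, written=True

SURVIVE = r0,r1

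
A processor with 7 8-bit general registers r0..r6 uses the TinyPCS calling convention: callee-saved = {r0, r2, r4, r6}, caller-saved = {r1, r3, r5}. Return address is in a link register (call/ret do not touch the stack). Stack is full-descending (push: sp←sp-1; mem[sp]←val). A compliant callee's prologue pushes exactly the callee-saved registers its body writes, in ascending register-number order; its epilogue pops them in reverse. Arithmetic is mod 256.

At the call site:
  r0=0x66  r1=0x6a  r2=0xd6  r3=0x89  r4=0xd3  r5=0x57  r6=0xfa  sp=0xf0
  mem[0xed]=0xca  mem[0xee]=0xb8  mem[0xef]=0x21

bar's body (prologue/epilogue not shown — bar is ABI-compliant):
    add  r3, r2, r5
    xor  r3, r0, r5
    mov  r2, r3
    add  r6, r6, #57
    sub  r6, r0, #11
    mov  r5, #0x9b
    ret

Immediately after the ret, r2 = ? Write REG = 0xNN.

REG = 0xd6

prologue: push r2 → mem[0xef]=0xd6, sp=0xef
prologue: push r6 → mem[0xee]=0xfa, sp=0xee
body[0] add  r3, r2, r5 → r3=0x2d
body[1] xor  r3, r0, r5 → r3=0x31
body[2] mov  r2, r3 → r2=0x31
body[3] add  r6, r6, #57 → r6=0x33
body[4] sub  r6, r0, #11 → r6=0x5b
body[5] mov  r5, #0x9b → r5=0x9b
epilogue: pop r6=0xfa, sp=0xef
epilogue: pop r2=0xd6, sp=0xf0
r2 is callee-saved → restored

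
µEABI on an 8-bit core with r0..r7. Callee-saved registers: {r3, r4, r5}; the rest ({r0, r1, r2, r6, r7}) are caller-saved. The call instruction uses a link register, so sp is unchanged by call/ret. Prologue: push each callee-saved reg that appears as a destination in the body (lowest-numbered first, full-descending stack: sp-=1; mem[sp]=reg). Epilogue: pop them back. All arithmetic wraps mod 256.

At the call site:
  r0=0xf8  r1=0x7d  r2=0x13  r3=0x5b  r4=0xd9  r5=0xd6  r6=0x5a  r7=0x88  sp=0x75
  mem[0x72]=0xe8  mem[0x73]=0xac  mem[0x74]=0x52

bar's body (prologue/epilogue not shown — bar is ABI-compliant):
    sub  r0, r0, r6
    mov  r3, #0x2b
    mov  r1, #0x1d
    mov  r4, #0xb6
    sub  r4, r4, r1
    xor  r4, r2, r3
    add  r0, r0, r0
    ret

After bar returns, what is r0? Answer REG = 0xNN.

prologue: push r3 -> mem[0x74]=0x5b, sp=0x74
prologue: push r4 -> mem[0x73]=0xd9, sp=0x73
body[0] sub  r0, r0, r6 -> r0=0x9e
body[1] mov  r3, #0x2b -> r3=0x2b
body[2] mov  r1, #0x1d -> r1=0x1d
body[3] mov  r4, #0xb6 -> r4=0xb6
body[4] sub  r4, r4, r1 -> r4=0x99
body[5] xor  r4, r2, r3 -> r4=0x38
body[6] add  r0, r0, r0 -> r0=0x3c
epilogue: pop r4=0xd9, sp=0x74
epilogue: pop r3=0x5b, sp=0x75
r0 is caller-saved -> body value

REG = 0x3c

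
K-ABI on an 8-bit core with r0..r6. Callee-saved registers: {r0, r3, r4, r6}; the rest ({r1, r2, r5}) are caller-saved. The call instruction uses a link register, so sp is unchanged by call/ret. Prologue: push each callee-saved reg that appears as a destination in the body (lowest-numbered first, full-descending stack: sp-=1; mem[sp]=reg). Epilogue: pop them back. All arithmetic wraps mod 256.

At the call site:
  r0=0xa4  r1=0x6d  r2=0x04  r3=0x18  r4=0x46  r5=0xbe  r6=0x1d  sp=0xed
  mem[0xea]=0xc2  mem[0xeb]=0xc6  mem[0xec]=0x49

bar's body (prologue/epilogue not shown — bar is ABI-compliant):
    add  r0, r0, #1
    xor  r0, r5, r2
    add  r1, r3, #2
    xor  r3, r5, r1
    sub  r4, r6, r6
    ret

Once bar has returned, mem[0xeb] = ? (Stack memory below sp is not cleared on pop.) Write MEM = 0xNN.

MEM = 0x18

prologue: push r0 -> mem[0xec]=0xa4, sp=0xec
prologue: push r3 -> mem[0xeb]=0x18, sp=0xeb
prologue: push r4 -> mem[0xea]=0x46, sp=0xea
body[0] add  r0, r0, #1 -> r0=0xa5
body[1] xor  r0, r5, r2 -> r0=0xba
body[2] add  r1, r3, #2 -> r1=0x1a
body[3] xor  r3, r5, r1 -> r3=0xa4
body[4] sub  r4, r6, r6 -> r4=0x00
epilogue: pop r4=0x46, sp=0xeb
epilogue: pop r3=0x18, sp=0xec
epilogue: pop r0=0xa4, sp=0xed
prologue pushed ['r0', 'r3', 'r4'] at ['0xec', '0xeb', '0xea']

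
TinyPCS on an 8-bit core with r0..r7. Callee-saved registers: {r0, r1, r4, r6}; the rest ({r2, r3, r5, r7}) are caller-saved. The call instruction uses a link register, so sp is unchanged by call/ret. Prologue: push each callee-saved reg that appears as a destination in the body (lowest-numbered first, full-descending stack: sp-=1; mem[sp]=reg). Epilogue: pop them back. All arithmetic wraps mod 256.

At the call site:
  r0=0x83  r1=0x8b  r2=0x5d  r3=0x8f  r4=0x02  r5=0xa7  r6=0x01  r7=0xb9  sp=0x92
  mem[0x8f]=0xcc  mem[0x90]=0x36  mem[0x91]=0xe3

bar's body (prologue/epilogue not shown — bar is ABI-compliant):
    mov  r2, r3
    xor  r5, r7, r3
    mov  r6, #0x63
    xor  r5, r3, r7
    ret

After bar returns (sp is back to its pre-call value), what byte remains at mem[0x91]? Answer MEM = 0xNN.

MEM = 0x01

prologue: push r6 -> mem[0x91]=0x01, sp=0x91
body[0] mov  r2, r3 -> r2=0x8f
body[1] xor  r5, r7, r3 -> r5=0x36
body[2] mov  r6, #0x63 -> r6=0x63
body[3] xor  r5, r3, r7 -> r5=0x36
epilogue: pop r6=0x01, sp=0x92
prologue pushed ['r6'] at ['0x91']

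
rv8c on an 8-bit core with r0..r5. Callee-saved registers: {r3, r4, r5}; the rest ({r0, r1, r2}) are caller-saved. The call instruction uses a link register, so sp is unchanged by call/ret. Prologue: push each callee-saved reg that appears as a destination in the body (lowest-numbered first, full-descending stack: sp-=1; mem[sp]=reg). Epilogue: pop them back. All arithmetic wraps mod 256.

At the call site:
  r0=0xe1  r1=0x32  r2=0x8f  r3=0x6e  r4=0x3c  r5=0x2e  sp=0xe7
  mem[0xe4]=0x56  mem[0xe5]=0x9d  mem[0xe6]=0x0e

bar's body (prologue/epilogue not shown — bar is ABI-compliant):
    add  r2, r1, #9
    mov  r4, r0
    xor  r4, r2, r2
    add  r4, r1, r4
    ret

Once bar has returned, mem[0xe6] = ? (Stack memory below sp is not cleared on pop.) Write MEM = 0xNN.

MEM = 0x3c

prologue: push r4 → mem[0xe6]=0x3c, sp=0xe6
body[0] add  r2, r1, #9 → r2=0x3b
body[1] mov  r4, r0 → r4=0xe1
body[2] xor  r4, r2, r2 → r4=0x00
body[3] add  r4, r1, r4 → r4=0x32
epilogue: pop r4=0x3c, sp=0xe7
prologue pushed ['r4'] at ['0xe6']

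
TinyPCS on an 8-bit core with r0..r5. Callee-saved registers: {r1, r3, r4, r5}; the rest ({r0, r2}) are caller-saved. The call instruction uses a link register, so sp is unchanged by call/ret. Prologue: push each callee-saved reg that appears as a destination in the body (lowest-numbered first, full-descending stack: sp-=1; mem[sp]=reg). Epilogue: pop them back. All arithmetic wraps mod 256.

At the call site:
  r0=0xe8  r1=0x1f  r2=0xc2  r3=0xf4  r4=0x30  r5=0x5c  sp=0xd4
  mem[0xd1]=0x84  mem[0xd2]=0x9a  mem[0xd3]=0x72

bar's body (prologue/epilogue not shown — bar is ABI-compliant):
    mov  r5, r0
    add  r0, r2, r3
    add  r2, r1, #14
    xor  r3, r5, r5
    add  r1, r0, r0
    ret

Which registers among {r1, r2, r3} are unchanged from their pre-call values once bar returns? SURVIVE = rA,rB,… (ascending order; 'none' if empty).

prologue: push r1 → mem[0xd3]=0x1f, sp=0xd3
prologue: push r3 → mem[0xd2]=0xf4, sp=0xd2
prologue: push r5 → mem[0xd1]=0x5c, sp=0xd1
body[0] mov  r5, r0 → r5=0xe8
body[1] add  r0, r2, r3 → r0=0xb6
body[2] add  r2, r1, #14 → r2=0x2d
body[3] xor  r3, r5, r5 → r3=0x00
body[4] add  r1, r0, r0 → r1=0x6c
epilogue: pop r5=0x5c, sp=0xd2
epilogue: pop r3=0xf4, sp=0xd3
epilogue: pop r1=0x1f, sp=0xd4
r1: callee-saved, written=True
r2: caller-saved, written=True
r3: callee-saved, written=True

SURVIVE = r1,r3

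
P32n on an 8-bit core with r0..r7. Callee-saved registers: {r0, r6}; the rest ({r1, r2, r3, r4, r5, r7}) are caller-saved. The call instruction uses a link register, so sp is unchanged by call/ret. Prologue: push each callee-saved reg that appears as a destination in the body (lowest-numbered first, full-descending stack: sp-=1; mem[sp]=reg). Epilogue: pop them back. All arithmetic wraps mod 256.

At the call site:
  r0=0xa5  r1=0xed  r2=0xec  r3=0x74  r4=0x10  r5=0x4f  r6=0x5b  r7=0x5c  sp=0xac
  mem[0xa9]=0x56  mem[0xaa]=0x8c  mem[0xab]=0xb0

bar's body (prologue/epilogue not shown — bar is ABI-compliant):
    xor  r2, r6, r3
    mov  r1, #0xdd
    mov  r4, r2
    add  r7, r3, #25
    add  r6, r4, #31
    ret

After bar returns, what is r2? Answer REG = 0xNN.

REG = 0x2f

prologue: push r6 → mem[0xab]=0x5b, sp=0xab
body[0] xor  r2, r6, r3 → r2=0x2f
body[1] mov  r1, #0xdd → r1=0xdd
body[2] mov  r4, r2 → r4=0x2f
body[3] add  r7, r3, #25 → r7=0x8d
body[4] add  r6, r4, #31 → r6=0x4e
epilogue: pop r6=0x5b, sp=0xac
r2 is caller-saved → body value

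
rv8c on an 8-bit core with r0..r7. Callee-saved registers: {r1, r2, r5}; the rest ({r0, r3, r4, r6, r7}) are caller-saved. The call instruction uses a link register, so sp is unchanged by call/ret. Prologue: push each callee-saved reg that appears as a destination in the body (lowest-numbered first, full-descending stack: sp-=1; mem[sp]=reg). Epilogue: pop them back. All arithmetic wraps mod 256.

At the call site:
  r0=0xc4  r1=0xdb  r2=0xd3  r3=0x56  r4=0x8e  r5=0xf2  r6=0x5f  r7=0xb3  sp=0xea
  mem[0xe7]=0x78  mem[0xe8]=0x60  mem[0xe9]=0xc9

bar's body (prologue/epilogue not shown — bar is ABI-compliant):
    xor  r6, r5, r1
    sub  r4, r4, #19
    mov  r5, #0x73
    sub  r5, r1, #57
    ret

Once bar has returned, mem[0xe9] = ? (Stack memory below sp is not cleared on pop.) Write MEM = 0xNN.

prologue: push r5 -> mem[0xe9]=0xf2, sp=0xe9
body[0] xor  r6, r5, r1 -> r6=0x29
body[1] sub  r4, r4, #19 -> r4=0x7b
body[2] mov  r5, #0x73 -> r5=0x73
body[3] sub  r5, r1, #57 -> r5=0xa2
epilogue: pop r5=0xf2, sp=0xea
prologue pushed ['r5'] at ['0xe9']

MEM = 0xf2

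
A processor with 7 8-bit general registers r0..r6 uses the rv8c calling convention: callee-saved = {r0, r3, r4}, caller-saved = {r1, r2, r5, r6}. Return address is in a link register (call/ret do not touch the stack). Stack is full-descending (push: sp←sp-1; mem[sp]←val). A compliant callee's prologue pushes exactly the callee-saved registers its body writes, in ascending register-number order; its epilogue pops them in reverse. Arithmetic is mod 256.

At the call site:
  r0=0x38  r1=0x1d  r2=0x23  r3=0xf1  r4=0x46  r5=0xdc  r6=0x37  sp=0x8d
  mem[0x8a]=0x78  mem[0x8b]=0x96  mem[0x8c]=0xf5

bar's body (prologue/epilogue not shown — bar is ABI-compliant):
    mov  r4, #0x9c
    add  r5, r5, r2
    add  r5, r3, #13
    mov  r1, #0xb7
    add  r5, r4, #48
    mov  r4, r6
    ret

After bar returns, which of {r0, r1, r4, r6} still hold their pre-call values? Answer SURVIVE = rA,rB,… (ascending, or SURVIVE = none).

SURVIVE = r0,r4,r6

prologue: push r4 -> mem[0x8c]=0x46, sp=0x8c
body[0] mov  r4, #0x9c -> r4=0x9c
body[1] add  r5, r5, r2 -> r5=0xff
body[2] add  r5, r3, #13 -> r5=0xfe
body[3] mov  r1, #0xb7 -> r1=0xb7
body[4] add  r5, r4, #48 -> r5=0xcc
body[5] mov  r4, r6 -> r4=0x37
epilogue: pop r4=0x46, sp=0x8d
r0: callee-saved, written=False
r1: caller-saved, written=True
r4: callee-saved, written=True
r6: caller-saved, written=False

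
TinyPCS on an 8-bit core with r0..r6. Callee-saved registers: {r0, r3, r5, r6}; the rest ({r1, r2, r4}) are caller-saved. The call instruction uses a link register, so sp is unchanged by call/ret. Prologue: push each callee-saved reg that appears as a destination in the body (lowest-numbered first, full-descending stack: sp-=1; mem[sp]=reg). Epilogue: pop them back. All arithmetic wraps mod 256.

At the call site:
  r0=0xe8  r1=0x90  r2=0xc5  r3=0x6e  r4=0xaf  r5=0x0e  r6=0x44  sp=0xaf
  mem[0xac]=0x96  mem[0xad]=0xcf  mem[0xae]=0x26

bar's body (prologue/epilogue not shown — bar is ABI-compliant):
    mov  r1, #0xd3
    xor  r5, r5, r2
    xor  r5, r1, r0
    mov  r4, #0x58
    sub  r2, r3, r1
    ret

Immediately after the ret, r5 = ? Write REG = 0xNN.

REG = 0x0e

prologue: push r5 -> mem[0xae]=0x0e, sp=0xae
body[0] mov  r1, #0xd3 -> r1=0xd3
body[1] xor  r5, r5, r2 -> r5=0xcb
body[2] xor  r5, r1, r0 -> r5=0x3b
body[3] mov  r4, #0x58 -> r4=0x58
body[4] sub  r2, r3, r1 -> r2=0x9b
epilogue: pop r5=0x0e, sp=0xaf
r5 is callee-saved -> restored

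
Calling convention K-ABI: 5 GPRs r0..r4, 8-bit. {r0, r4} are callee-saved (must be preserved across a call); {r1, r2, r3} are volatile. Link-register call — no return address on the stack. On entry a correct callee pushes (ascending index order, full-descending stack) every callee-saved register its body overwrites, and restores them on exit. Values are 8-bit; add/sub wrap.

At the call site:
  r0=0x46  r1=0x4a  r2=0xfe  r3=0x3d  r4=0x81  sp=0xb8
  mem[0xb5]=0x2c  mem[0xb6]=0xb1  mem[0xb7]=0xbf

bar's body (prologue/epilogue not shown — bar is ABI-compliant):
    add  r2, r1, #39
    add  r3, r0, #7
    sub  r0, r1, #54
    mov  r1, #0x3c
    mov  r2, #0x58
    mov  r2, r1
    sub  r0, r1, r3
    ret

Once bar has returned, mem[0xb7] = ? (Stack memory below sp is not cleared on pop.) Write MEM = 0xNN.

MEM = 0x46

prologue: push r0 -> mem[0xb7]=0x46, sp=0xb7
body[0] add  r2, r1, #39 -> r2=0x71
body[1] add  r3, r0, #7 -> r3=0x4d
body[2] sub  r0, r1, #54 -> r0=0x14
body[3] mov  r1, #0x3c -> r1=0x3c
body[4] mov  r2, #0x58 -> r2=0x58
body[5] mov  r2, r1 -> r2=0x3c
body[6] sub  r0, r1, r3 -> r0=0xef
epilogue: pop r0=0x46, sp=0xb8
prologue pushed ['r0'] at ['0xb7']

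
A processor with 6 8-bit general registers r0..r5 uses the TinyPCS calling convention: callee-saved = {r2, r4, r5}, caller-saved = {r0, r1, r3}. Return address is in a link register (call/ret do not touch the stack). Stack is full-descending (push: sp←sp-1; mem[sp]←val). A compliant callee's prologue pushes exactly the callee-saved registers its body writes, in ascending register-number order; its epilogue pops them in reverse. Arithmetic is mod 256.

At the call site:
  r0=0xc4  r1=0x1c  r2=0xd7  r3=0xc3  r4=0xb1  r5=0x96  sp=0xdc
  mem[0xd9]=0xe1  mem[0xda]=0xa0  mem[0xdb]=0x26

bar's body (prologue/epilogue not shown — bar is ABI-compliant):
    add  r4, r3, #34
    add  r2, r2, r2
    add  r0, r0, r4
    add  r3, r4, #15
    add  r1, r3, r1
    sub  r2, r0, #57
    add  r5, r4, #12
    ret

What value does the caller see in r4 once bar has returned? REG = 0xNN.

prologue: push r2 → mem[0xdb]=0xd7, sp=0xdb
prologue: push r4 → mem[0xda]=0xb1, sp=0xda
prologue: push r5 → mem[0xd9]=0x96, sp=0xd9
body[0] add  r4, r3, #34 → r4=0xe5
body[1] add  r2, r2, r2 → r2=0xae
body[2] add  r0, r0, r4 → r0=0xa9
body[3] add  r3, r4, #15 → r3=0xf4
body[4] add  r1, r3, r1 → r1=0x10
body[5] sub  r2, r0, #57 → r2=0x70
body[6] add  r5, r4, #12 → r5=0xf1
epilogue: pop r5=0x96, sp=0xda
epilogue: pop r4=0xb1, sp=0xdb
epilogue: pop r2=0xd7, sp=0xdc
r4 is callee-saved → restored

REG = 0xb1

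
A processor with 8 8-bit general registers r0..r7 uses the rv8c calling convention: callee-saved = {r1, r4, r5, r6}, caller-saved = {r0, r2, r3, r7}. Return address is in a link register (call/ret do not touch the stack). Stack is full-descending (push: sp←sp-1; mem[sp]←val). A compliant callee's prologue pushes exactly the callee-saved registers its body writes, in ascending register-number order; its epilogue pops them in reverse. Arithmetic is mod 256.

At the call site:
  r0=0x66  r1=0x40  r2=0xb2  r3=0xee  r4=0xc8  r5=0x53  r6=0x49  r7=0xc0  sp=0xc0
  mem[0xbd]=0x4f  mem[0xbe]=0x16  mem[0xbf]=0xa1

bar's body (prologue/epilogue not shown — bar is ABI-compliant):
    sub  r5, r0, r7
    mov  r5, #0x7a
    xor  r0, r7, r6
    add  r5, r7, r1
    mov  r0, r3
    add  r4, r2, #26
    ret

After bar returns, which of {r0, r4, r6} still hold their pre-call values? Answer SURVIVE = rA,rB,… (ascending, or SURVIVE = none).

prologue: push r4 -> mem[0xbf]=0xc8, sp=0xbf
prologue: push r5 -> mem[0xbe]=0x53, sp=0xbe
body[0] sub  r5, r0, r7 -> r5=0xa6
body[1] mov  r5, #0x7a -> r5=0x7a
body[2] xor  r0, r7, r6 -> r0=0x89
body[3] add  r5, r7, r1 -> r5=0x00
body[4] mov  r0, r3 -> r0=0xee
body[5] add  r4, r2, #26 -> r4=0xcc
epilogue: pop r5=0x53, sp=0xbf
epilogue: pop r4=0xc8, sp=0xc0
r0: caller-saved, written=True
r4: callee-saved, written=True
r6: callee-saved, written=False

SURVIVE = r4,r6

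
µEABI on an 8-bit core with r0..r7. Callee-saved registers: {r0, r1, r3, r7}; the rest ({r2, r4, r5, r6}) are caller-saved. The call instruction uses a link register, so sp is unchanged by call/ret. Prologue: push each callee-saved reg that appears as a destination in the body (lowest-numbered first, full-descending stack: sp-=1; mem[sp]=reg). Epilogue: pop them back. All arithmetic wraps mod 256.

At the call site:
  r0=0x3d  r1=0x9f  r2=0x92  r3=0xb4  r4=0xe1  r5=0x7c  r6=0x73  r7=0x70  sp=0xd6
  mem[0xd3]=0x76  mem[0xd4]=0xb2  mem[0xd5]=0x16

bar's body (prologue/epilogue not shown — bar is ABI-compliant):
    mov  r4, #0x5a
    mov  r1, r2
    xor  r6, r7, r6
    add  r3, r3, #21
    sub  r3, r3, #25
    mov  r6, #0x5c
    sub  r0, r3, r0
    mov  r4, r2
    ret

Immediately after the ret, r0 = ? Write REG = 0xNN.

REG = 0x3d

prologue: push r0 -> mem[0xd5]=0x3d, sp=0xd5
prologue: push r1 -> mem[0xd4]=0x9f, sp=0xd4
prologue: push r3 -> mem[0xd3]=0xb4, sp=0xd3
body[0] mov  r4, #0x5a -> r4=0x5a
body[1] mov  r1, r2 -> r1=0x92
body[2] xor  r6, r7, r6 -> r6=0x03
body[3] add  r3, r3, #21 -> r3=0xc9
body[4] sub  r3, r3, #25 -> r3=0xb0
body[5] mov  r6, #0x5c -> r6=0x5c
body[6] sub  r0, r3, r0 -> r0=0x73
body[7] mov  r4, r2 -> r4=0x92
epilogue: pop r3=0xb4, sp=0xd4
epilogue: pop r1=0x9f, sp=0xd5
epilogue: pop r0=0x3d, sp=0xd6
r0 is callee-saved -> restored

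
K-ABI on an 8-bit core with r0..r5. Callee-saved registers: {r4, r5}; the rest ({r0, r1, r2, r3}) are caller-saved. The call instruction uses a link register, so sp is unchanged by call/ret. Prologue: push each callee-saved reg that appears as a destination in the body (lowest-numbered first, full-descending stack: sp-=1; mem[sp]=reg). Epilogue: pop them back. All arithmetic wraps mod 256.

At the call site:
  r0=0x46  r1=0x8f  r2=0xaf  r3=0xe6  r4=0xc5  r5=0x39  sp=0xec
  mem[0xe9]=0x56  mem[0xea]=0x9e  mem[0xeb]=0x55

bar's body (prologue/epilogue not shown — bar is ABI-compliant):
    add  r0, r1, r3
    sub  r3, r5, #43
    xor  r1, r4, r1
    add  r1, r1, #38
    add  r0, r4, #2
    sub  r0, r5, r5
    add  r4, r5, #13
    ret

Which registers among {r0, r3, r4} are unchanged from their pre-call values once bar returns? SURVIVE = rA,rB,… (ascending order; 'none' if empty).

prologue: push r4 -> mem[0xeb]=0xc5, sp=0xeb
body[0] add  r0, r1, r3 -> r0=0x75
body[1] sub  r3, r5, #43 -> r3=0x0e
body[2] xor  r1, r4, r1 -> r1=0x4a
body[3] add  r1, r1, #38 -> r1=0x70
body[4] add  r0, r4, #2 -> r0=0xc7
body[5] sub  r0, r5, r5 -> r0=0x00
body[6] add  r4, r5, #13 -> r4=0x46
epilogue: pop r4=0xc5, sp=0xec
r0: caller-saved, written=True
r3: caller-saved, written=True
r4: callee-saved, written=True

SURVIVE = r4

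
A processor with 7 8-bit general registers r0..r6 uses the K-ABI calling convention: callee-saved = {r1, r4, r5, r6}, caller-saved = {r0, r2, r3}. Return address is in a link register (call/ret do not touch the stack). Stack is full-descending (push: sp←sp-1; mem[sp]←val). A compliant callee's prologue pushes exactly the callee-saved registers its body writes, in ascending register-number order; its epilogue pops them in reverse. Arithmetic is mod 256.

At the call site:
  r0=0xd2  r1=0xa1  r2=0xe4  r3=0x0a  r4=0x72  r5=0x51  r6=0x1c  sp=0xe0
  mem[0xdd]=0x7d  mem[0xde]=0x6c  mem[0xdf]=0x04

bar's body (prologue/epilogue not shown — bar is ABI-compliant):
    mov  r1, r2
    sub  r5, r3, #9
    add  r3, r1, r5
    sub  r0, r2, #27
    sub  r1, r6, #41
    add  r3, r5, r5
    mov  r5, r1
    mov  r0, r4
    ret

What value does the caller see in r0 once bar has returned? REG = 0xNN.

prologue: push r1 -> mem[0xdf]=0xa1, sp=0xdf
prologue: push r5 -> mem[0xde]=0x51, sp=0xde
body[0] mov  r1, r2 -> r1=0xe4
body[1] sub  r5, r3, #9 -> r5=0x01
body[2] add  r3, r1, r5 -> r3=0xe5
body[3] sub  r0, r2, #27 -> r0=0xc9
body[4] sub  r1, r6, #41 -> r1=0xf3
body[5] add  r3, r5, r5 -> r3=0x02
body[6] mov  r5, r1 -> r5=0xf3
body[7] mov  r0, r4 -> r0=0x72
epilogue: pop r5=0x51, sp=0xdf
epilogue: pop r1=0xa1, sp=0xe0
r0 is caller-saved -> body value

REG = 0x72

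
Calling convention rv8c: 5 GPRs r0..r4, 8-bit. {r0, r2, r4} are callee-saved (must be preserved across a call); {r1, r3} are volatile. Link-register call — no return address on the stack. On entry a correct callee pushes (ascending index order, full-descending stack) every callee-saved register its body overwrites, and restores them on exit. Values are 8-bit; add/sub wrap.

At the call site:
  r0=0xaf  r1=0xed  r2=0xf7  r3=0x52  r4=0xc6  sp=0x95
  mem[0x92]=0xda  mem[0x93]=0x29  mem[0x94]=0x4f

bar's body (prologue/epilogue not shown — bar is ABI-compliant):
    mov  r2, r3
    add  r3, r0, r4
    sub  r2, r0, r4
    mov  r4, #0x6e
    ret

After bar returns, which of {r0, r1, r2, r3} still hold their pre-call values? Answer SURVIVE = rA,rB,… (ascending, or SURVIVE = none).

prologue: push r2 → mem[0x94]=0xf7, sp=0x94
prologue: push r4 → mem[0x93]=0xc6, sp=0x93
body[0] mov  r2, r3 → r2=0x52
body[1] add  r3, r0, r4 → r3=0x75
body[2] sub  r2, r0, r4 → r2=0xe9
body[3] mov  r4, #0x6e → r4=0x6e
epilogue: pop r4=0xc6, sp=0x94
epilogue: pop r2=0xf7, sp=0x95
r0: callee-saved, written=False
r1: caller-saved, written=False
r2: callee-saved, written=True
r3: caller-saved, written=True

SURVIVE = r0,r1,r2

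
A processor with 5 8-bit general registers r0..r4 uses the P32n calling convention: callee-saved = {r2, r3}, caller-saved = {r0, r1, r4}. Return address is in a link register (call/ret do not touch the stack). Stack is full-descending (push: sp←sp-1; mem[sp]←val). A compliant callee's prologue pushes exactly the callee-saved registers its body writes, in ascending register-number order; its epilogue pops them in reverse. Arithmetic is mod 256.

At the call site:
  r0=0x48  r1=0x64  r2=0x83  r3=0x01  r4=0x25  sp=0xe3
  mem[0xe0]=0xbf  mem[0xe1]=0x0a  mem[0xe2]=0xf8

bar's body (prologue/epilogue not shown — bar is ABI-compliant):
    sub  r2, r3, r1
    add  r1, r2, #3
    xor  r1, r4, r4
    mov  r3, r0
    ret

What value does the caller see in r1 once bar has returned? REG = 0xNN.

REG = 0x00

prologue: push r2 → mem[0xe2]=0x83, sp=0xe2
prologue: push r3 → mem[0xe1]=0x01, sp=0xe1
body[0] sub  r2, r3, r1 → r2=0x9d
body[1] add  r1, r2, #3 → r1=0xa0
body[2] xor  r1, r4, r4 → r1=0x00
body[3] mov  r3, r0 → r3=0x48
epilogue: pop r3=0x01, sp=0xe2
epilogue: pop r2=0x83, sp=0xe3
r1 is caller-saved → body value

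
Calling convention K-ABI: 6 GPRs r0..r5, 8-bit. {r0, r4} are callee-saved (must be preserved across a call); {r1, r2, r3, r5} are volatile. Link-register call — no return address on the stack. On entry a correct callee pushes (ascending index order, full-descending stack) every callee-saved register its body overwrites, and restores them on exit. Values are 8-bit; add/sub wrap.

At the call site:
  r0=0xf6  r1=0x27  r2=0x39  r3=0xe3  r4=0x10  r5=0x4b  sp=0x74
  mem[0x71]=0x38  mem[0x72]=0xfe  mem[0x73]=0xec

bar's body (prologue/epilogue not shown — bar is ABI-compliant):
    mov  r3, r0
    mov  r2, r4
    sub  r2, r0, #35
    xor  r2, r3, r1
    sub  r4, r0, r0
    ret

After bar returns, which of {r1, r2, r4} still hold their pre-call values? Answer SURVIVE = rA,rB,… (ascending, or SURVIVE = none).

SURVIVE = r1,r4

prologue: push r4 -> mem[0x73]=0x10, sp=0x73
body[0] mov  r3, r0 -> r3=0xf6
body[1] mov  r2, r4 -> r2=0x10
body[2] sub  r2, r0, #35 -> r2=0xd3
body[3] xor  r2, r3, r1 -> r2=0xd1
body[4] sub  r4, r0, r0 -> r4=0x00
epilogue: pop r4=0x10, sp=0x74
r1: caller-saved, written=False
r2: caller-saved, written=True
r4: callee-saved, written=True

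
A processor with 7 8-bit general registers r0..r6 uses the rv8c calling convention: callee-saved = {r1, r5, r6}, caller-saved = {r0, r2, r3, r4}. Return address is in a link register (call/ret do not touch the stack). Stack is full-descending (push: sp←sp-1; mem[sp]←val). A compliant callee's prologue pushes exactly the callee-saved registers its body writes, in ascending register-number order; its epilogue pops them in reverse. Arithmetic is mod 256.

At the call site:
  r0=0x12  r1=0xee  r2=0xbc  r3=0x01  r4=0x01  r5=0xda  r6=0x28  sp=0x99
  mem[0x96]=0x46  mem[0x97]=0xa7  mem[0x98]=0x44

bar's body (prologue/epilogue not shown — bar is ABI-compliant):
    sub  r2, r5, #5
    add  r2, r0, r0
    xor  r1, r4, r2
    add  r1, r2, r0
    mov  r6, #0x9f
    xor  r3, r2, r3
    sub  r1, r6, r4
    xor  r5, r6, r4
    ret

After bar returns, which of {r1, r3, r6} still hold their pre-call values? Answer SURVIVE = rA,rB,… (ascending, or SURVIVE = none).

SURVIVE = r1,r6

prologue: push r1 → mem[0x98]=0xee, sp=0x98
prologue: push r5 → mem[0x97]=0xda, sp=0x97
prologue: push r6 → mem[0x96]=0x28, sp=0x96
body[0] sub  r2, r5, #5 → r2=0xd5
body[1] add  r2, r0, r0 → r2=0x24
body[2] xor  r1, r4, r2 → r1=0x25
body[3] add  r1, r2, r0 → r1=0x36
body[4] mov  r6, #0x9f → r6=0x9f
body[5] xor  r3, r2, r3 → r3=0x25
body[6] sub  r1, r6, r4 → r1=0x9e
body[7] xor  r5, r6, r4 → r5=0x9e
epilogue: pop r6=0x28, sp=0x97
epilogue: pop r5=0xda, sp=0x98
epilogue: pop r1=0xee, sp=0x99
r1: callee-saved, written=True
r3: caller-saved, written=True
r6: callee-saved, written=True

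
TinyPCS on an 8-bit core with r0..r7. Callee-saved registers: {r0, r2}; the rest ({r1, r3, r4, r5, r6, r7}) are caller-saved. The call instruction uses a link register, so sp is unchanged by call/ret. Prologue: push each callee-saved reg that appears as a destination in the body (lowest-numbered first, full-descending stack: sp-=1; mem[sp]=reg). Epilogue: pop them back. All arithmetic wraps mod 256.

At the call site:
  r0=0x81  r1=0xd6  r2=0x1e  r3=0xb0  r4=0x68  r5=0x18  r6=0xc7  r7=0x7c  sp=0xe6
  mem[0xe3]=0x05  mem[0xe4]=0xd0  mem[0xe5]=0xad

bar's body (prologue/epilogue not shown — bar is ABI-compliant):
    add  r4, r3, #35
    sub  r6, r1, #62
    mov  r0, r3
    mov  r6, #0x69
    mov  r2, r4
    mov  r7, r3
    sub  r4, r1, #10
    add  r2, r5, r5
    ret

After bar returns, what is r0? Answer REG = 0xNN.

prologue: push r0 -> mem[0xe5]=0x81, sp=0xe5
prologue: push r2 -> mem[0xe4]=0x1e, sp=0xe4
body[0] add  r4, r3, #35 -> r4=0xd3
body[1] sub  r6, r1, #62 -> r6=0x98
body[2] mov  r0, r3 -> r0=0xb0
body[3] mov  r6, #0x69 -> r6=0x69
body[4] mov  r2, r4 -> r2=0xd3
body[5] mov  r7, r3 -> r7=0xb0
body[6] sub  r4, r1, #10 -> r4=0xcc
body[7] add  r2, r5, r5 -> r2=0x30
epilogue: pop r2=0x1e, sp=0xe5
epilogue: pop r0=0x81, sp=0xe6
r0 is callee-saved -> restored

REG = 0x81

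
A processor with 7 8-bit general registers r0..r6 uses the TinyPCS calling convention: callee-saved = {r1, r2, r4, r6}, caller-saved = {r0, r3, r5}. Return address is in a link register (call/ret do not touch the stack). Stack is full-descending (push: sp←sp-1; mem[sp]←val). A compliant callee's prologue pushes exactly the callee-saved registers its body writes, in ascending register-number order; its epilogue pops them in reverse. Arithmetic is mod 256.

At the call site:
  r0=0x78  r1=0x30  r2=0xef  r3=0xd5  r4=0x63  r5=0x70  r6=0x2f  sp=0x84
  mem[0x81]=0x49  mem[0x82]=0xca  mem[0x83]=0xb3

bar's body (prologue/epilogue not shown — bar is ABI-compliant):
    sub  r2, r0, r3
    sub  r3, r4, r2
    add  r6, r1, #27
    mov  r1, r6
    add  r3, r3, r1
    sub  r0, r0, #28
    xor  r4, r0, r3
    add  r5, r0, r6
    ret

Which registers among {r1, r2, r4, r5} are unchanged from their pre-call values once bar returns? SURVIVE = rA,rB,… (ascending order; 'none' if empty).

prologue: push r1 -> mem[0x83]=0x30, sp=0x83
prologue: push r2 -> mem[0x82]=0xef, sp=0x82
prologue: push r4 -> mem[0x81]=0x63, sp=0x81
prologue: push r6 -> mem[0x80]=0x2f, sp=0x80
body[0] sub  r2, r0, r3 -> r2=0xa3
body[1] sub  r3, r4, r2 -> r3=0xc0
body[2] add  r6, r1, #27 -> r6=0x4b
body[3] mov  r1, r6 -> r1=0x4b
body[4] add  r3, r3, r1 -> r3=0x0b
body[5] sub  r0, r0, #28 -> r0=0x5c
body[6] xor  r4, r0, r3 -> r4=0x57
body[7] add  r5, r0, r6 -> r5=0xa7
epilogue: pop r6=0x2f, sp=0x81
epilogue: pop r4=0x63, sp=0x82
epilogue: pop r2=0xef, sp=0x83
epilogue: pop r1=0x30, sp=0x84
r1: callee-saved, written=True
r2: callee-saved, written=True
r4: callee-saved, written=True
r5: caller-saved, written=True

SURVIVE = r1,r2,r4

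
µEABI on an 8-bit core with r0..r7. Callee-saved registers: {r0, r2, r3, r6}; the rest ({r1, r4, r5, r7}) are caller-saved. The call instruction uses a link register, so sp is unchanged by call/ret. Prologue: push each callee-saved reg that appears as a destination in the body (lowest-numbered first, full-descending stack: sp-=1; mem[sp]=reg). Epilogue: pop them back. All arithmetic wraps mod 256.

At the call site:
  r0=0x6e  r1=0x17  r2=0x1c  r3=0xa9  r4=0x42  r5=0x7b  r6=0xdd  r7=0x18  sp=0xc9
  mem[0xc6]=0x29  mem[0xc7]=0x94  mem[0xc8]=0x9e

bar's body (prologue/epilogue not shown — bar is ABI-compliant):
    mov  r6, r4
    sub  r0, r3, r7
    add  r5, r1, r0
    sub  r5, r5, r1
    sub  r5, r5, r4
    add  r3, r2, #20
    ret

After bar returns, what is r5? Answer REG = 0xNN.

prologue: push r0 -> mem[0xc8]=0x6e, sp=0xc8
prologue: push r3 -> mem[0xc7]=0xa9, sp=0xc7
prologue: push r6 -> mem[0xc6]=0xdd, sp=0xc6
body[0] mov  r6, r4 -> r6=0x42
body[1] sub  r0, r3, r7 -> r0=0x91
body[2] add  r5, r1, r0 -> r5=0xa8
body[3] sub  r5, r5, r1 -> r5=0x91
body[4] sub  r5, r5, r4 -> r5=0x4f
body[5] add  r3, r2, #20 -> r3=0x30
epilogue: pop r6=0xdd, sp=0xc7
epilogue: pop r3=0xa9, sp=0xc8
epilogue: pop r0=0x6e, sp=0xc9
r5 is caller-saved -> body value

REG = 0x4f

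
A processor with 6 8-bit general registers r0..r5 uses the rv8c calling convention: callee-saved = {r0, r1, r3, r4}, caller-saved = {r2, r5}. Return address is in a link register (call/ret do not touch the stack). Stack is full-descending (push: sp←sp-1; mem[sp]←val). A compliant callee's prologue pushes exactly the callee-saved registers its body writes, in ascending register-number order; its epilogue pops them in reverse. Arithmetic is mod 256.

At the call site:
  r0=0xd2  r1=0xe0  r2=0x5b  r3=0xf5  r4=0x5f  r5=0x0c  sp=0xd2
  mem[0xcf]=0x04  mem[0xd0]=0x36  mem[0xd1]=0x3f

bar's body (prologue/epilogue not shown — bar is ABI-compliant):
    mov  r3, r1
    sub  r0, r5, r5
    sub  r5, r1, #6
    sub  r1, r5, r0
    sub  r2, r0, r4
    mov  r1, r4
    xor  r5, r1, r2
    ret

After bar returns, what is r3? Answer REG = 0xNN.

prologue: push r0 → mem[0xd1]=0xd2, sp=0xd1
prologue: push r1 → mem[0xd0]=0xe0, sp=0xd0
prologue: push r3 → mem[0xcf]=0xf5, sp=0xcf
body[0] mov  r3, r1 → r3=0xe0
body[1] sub  r0, r5, r5 → r0=0x00
body[2] sub  r5, r1, #6 → r5=0xda
body[3] sub  r1, r5, r0 → r1=0xda
body[4] sub  r2, r0, r4 → r2=0xa1
body[5] mov  r1, r4 → r1=0x5f
body[6] xor  r5, r1, r2 → r5=0xfe
epilogue: pop r3=0xf5, sp=0xd0
epilogue: pop r1=0xe0, sp=0xd1
epilogue: pop r0=0xd2, sp=0xd2
r3 is callee-saved → restored

REG = 0xf5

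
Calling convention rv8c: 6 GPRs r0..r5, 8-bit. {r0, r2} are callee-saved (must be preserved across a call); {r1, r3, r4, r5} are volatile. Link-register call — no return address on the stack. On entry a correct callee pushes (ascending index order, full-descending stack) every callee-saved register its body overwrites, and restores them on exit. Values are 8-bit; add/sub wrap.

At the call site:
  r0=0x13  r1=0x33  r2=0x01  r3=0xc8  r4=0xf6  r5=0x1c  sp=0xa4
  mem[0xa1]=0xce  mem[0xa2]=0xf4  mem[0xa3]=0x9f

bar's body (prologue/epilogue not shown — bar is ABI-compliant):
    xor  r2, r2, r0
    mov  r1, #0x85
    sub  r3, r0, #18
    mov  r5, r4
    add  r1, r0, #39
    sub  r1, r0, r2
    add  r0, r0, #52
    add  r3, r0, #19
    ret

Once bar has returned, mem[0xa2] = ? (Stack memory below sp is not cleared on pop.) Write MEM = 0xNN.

MEM = 0x01

prologue: push r0 → mem[0xa3]=0x13, sp=0xa3
prologue: push r2 → mem[0xa2]=0x01, sp=0xa2
body[0] xor  r2, r2, r0 → r2=0x12
body[1] mov  r1, #0x85 → r1=0x85
body[2] sub  r3, r0, #18 → r3=0x01
body[3] mov  r5, r4 → r5=0xf6
body[4] add  r1, r0, #39 → r1=0x3a
body[5] sub  r1, r0, r2 → r1=0x01
body[6] add  r0, r0, #52 → r0=0x47
body[7] add  r3, r0, #19 → r3=0x5a
epilogue: pop r2=0x01, sp=0xa3
epilogue: pop r0=0x13, sp=0xa4
prologue pushed ['r0', 'r2'] at ['0xa3', '0xa2']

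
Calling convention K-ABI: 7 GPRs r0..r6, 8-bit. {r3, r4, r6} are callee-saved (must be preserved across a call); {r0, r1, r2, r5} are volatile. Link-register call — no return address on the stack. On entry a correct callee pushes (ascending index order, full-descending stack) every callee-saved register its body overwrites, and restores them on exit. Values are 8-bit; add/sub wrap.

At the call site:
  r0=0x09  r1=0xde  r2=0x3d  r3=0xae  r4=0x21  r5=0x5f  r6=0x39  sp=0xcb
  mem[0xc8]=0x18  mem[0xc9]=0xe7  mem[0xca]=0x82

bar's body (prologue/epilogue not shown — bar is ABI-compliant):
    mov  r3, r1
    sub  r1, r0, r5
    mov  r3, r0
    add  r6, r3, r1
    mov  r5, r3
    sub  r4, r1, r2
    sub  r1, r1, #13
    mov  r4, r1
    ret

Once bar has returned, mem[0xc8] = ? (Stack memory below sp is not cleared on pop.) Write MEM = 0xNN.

prologue: push r3 -> mem[0xca]=0xae, sp=0xca
prologue: push r4 -> mem[0xc9]=0x21, sp=0xc9
prologue: push r6 -> mem[0xc8]=0x39, sp=0xc8
body[0] mov  r3, r1 -> r3=0xde
body[1] sub  r1, r0, r5 -> r1=0xaa
body[2] mov  r3, r0 -> r3=0x09
body[3] add  r6, r3, r1 -> r6=0xb3
body[4] mov  r5, r3 -> r5=0x09
body[5] sub  r4, r1, r2 -> r4=0x6d
body[6] sub  r1, r1, #13 -> r1=0x9d
body[7] mov  r4, r1 -> r4=0x9d
epilogue: pop r6=0x39, sp=0xc9
epilogue: pop r4=0x21, sp=0xca
epilogue: pop r3=0xae, sp=0xcb
prologue pushed ['r3', 'r4', 'r6'] at ['0xca', '0xc9', '0xc8']

MEM = 0x39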